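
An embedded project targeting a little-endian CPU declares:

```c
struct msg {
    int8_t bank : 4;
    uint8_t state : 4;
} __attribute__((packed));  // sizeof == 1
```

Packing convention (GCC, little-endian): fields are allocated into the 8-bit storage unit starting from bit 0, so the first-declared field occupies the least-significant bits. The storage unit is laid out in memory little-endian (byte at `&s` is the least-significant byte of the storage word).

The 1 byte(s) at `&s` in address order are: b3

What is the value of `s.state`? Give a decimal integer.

11

[0]=0xb3 (little-endian) → word 0xb3
bank:4 @ bit 0 → (0xb3>>0)&0xf = 0x3
state:4 @ bit 4 → (0xb3>>4)&0xf = 0xb  ←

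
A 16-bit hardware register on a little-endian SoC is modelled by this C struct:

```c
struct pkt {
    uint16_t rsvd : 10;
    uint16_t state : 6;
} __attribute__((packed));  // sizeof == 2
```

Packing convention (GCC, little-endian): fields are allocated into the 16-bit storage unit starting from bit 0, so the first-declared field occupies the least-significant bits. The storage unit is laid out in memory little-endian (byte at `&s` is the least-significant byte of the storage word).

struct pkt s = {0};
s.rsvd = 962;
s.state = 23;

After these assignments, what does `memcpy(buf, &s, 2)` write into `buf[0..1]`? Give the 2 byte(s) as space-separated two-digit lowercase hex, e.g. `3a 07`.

rsvd (10b) val=962 bits=0x3c2 at bit 0: 0x03c2
state (6b) val=23 bits=0x17 at bit 10: 0x5fc2
word = 0x5fc2 → little-endian bytes:
  [0]=0xc2  [1]=0x5f

c2 5f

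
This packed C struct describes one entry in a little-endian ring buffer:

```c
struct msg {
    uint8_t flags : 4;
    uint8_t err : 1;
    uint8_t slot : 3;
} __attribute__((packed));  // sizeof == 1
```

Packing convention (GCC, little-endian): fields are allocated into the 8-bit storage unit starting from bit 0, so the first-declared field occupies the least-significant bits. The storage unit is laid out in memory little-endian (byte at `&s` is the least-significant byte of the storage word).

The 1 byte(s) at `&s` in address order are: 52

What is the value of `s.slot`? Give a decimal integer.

2

[0]=0x52 (little-endian) → word 0x52
flags [0+:4] = (word>>0) & 0xf = 2
err [4+:1] = (word>>4) & 0x1 = 1
slot [5+:3] = (word>>5) & 0x7 = 2  ←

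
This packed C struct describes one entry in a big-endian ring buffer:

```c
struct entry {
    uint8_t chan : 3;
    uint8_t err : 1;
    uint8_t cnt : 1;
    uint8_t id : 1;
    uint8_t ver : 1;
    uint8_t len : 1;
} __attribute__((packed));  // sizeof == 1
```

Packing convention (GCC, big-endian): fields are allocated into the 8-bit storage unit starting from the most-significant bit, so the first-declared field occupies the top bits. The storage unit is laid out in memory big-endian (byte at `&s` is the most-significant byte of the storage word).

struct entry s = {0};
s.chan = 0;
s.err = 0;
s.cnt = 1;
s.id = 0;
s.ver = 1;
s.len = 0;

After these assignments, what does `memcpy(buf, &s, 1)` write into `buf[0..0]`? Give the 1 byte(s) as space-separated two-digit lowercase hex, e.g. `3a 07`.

chan (3b) val=0 bits=0x0 at bit 5: 0x00
err (1b) val=0 bits=0x0 at bit 4: 0x00
cnt (1b) val=1 bits=0x1 at bit 3: 0x08
id (1b) val=0 bits=0x0 at bit 2: 0x08
ver (1b) val=1 bits=0x1 at bit 1: 0x0a
len (1b) val=0 bits=0x0 at bit 0: 0x0a
word = 0x0a → big-endian bytes:
  [0]=0x0a

0a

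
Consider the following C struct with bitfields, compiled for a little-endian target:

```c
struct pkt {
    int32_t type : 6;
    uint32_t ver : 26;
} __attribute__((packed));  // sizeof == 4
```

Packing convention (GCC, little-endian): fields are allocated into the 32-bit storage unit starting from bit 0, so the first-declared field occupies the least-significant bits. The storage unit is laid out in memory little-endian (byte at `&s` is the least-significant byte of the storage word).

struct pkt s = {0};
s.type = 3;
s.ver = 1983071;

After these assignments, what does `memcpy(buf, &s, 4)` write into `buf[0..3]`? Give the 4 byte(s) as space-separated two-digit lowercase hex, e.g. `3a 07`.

c3 97 90 07

[0+:6] type=3 & 0x3f = 0x3; word=0x00000003
[6+:26] ver=1983071 & 0x3ffffff = 0x1e425f; word=0x079097c3
word = 0x079097c3 → little-endian bytes:
  [0]=0xc3  [1]=0x97  [2]=0x90  [3]=0x07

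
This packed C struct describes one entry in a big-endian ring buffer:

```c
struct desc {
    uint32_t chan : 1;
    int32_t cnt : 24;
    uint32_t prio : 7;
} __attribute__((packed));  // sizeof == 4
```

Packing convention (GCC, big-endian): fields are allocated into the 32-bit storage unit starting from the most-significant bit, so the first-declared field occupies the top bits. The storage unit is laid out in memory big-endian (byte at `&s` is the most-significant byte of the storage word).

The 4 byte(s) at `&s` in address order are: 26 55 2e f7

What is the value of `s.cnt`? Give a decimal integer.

5024349

[0]=0x26 [1]=0x55 [2]=0x2e [3]=0xf7 (big-endian) → word 0x26552ef7
chan [31+:1] = (word>>31) & 0x1 = 0
cnt [7+:24] = (word>>7) & 0xffffff = 5024349  ←
prio [0+:7] = (word>>0) & 0x7f = 119
cnt signed 24b, MSB=0: value = 5024349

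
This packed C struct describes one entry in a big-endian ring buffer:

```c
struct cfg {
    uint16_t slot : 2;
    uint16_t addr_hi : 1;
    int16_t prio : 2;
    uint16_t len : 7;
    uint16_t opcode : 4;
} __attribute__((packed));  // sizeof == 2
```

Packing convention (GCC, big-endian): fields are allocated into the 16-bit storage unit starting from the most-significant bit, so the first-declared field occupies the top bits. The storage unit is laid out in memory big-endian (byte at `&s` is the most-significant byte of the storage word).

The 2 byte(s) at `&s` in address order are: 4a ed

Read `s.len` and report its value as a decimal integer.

46

[0]=0x4a [1]=0xed (big-endian) → word 0x4aed
slot:2 @ bit 14 → (0x4aed>>14)&0x3 = 0x1
addr_hi:1 @ bit 13 → (0x4aed>>13)&0x1 = 0x0
prio:2 @ bit 11 → (0x4aed>>11)&0x3 = 0x1
len:7 @ bit 4 → (0x4aed>>4)&0x7f = 0x2e  ←
opcode:4 @ bit 0 → (0x4aed>>0)&0xf = 0xd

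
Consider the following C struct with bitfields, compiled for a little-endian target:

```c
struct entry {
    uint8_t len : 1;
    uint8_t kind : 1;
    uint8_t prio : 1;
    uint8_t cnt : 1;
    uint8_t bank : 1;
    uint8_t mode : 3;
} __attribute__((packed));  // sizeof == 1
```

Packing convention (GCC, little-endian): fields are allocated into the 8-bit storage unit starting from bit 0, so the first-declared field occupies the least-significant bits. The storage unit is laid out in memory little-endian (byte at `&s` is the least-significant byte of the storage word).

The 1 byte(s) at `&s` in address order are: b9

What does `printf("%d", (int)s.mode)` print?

[0]=0xb9 (little-endian) → word 0xb9
len:1 @ bit 0 → (0xb9>>0)&0x1 = 0x1
kind:1 @ bit 1 → (0xb9>>1)&0x1 = 0x0
prio:1 @ bit 2 → (0xb9>>2)&0x1 = 0x0
cnt:1 @ bit 3 → (0xb9>>3)&0x1 = 0x1
bank:1 @ bit 4 → (0xb9>>4)&0x1 = 0x1
mode:3 @ bit 5 → (0xb9>>5)&0x7 = 0x5  ←

5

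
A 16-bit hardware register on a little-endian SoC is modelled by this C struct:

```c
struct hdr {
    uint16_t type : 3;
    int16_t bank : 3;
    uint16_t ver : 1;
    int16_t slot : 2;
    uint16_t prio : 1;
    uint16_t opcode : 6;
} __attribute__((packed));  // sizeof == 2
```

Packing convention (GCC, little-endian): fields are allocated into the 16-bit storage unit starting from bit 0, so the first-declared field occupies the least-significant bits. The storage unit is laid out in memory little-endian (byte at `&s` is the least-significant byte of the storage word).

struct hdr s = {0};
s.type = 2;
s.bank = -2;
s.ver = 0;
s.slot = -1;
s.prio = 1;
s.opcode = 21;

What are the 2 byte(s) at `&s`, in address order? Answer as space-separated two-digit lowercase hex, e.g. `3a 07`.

b2 57

[0+:3] type=2 & 0x7 = 0x2; word=0x0002
[3+:3] bank=-2 & 0x7 = 0x6; word=0x0032
[6+:1] ver=0 & 0x1 = 0x0; word=0x0032
[7+:2] slot=-1 & 0x3 = 0x3; word=0x01b2
[9+:1] prio=1 & 0x1 = 0x1; word=0x03b2
[10+:6] opcode=21 & 0x3f = 0x15; word=0x57b2
word = 0x57b2 → little-endian bytes:
  [0]=0xb2  [1]=0x57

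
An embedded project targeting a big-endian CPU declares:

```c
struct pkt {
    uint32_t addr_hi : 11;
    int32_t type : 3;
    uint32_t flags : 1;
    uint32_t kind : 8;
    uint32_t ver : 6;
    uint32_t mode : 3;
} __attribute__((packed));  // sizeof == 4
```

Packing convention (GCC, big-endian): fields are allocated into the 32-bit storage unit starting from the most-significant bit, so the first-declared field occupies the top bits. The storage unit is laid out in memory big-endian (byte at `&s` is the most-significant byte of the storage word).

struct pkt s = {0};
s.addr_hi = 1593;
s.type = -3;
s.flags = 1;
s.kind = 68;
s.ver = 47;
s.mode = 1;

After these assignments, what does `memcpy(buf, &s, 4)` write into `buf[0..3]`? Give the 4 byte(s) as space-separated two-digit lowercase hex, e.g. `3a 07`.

addr_hi (11b) val=1593 bits=0x639 at bit 21: 0xc7200000
type (3b) val=-3 bits=0x5 at bit 18: 0xc7340000
flags (1b) val=1 bits=0x1 at bit 17: 0xc7360000
kind (8b) val=68 bits=0x44 at bit 9: 0xc7368800
ver (6b) val=47 bits=0x2f at bit 3: 0xc7368978
mode (3b) val=1 bits=0x1 at bit 0: 0xc7368979
word = 0xc7368979 → big-endian bytes:
  [0]=0xc7  [1]=0x36  [2]=0x89  [3]=0x79

c7 36 89 79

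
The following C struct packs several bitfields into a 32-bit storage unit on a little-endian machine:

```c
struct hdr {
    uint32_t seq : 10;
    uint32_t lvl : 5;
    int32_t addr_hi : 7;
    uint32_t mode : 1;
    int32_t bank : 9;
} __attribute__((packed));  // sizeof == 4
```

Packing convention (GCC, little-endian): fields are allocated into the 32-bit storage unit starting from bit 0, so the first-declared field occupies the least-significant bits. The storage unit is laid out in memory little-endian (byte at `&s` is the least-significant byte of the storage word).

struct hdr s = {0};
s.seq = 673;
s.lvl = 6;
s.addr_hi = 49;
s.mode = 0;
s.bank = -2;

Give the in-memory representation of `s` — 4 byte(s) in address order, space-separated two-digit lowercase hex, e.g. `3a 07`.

[0+:10] seq=673 & 0x3ff = 0x2a1; word=0x000002a1
[10+:5] lvl=6 & 0x1f = 0x6; word=0x00001aa1
[15+:7] addr_hi=49 & 0x7f = 0x31; word=0x00189aa1
[22+:1] mode=0 & 0x1 = 0x0; word=0x00189aa1
[23+:9] bank=-2 & 0x1ff = 0x1fe; word=0xff189aa1
word = 0xff189aa1 → little-endian bytes:
  [0]=0xa1  [1]=0x9a  [2]=0x18  [3]=0xff

a1 9a 18 ff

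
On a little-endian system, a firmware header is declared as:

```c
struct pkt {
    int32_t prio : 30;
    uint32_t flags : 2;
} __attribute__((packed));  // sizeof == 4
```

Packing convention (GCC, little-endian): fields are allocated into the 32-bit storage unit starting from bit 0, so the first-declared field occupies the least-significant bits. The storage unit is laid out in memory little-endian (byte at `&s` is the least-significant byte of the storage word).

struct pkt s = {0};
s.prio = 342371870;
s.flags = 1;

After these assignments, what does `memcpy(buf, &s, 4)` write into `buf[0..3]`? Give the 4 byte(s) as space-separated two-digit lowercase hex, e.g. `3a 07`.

prio (30b) val=342371870 bits=0x14682e1e at bit 0: 0x14682e1e
flags (2b) val=1 bits=0x1 at bit 30: 0x54682e1e
word = 0x54682e1e → little-endian bytes:
  [0]=0x1e  [1]=0x2e  [2]=0x68  [3]=0x54

1e 2e 68 54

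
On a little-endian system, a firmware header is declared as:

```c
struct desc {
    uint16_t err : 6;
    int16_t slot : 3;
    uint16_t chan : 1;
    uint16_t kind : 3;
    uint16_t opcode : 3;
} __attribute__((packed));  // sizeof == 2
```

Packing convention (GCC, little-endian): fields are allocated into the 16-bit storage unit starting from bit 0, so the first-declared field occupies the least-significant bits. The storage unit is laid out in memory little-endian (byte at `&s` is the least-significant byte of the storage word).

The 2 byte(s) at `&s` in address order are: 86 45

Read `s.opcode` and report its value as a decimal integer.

2

[0]=0x86 [1]=0x45 (little-endian) → word 0x4586
err [0+:6] = (word>>0) & 0x3f = 6
slot [6+:3] = (word>>6) & 0x7 = 6
chan [9+:1] = (word>>9) & 0x1 = 0
kind [10+:3] = (word>>10) & 0x7 = 1
opcode [13+:3] = (word>>13) & 0x7 = 2  ←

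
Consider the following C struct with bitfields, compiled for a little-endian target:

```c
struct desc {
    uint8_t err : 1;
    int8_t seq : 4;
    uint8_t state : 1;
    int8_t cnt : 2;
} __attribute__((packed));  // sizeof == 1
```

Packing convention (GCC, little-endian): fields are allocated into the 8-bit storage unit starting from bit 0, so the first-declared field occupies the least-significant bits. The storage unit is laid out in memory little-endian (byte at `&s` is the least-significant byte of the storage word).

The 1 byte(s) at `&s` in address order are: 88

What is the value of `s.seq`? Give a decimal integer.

4

[0]=0x88 (little-endian) → word 0x88
err [0+:1] = (word>>0) & 0x1 = 0
seq [1+:4] = (word>>1) & 0xf = 4  ←
state [5+:1] = (word>>5) & 0x1 = 0
cnt [6+:2] = (word>>6) & 0x3 = 2
seq signed 4b, MSB=0: value = 4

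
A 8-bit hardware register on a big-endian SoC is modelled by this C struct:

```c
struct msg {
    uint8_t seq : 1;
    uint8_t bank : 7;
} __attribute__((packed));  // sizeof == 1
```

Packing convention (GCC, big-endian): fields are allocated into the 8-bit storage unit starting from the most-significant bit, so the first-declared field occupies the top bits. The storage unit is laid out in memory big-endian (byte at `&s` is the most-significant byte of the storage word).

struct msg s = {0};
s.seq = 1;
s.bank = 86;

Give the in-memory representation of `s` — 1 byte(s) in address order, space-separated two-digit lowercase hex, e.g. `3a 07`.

seq:1 = 1 → 0x1 << 7 → word 0x80
bank:7 = 86 → 0x56 << 0 → word 0xd6
word = 0xd6 → big-endian bytes:
  [0]=0xd6

d6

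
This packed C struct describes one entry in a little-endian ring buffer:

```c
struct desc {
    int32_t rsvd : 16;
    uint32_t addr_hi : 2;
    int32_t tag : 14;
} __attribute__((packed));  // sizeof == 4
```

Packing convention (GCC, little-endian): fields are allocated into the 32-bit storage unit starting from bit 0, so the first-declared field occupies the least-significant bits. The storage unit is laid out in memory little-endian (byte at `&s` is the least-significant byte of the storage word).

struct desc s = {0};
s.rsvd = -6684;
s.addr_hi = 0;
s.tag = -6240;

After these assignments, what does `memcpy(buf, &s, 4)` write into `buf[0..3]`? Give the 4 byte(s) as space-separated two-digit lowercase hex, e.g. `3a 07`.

e4 e5 80 9e

rsvd (16b) val=-6684 bits=0xe5e4 at bit 0: 0x0000e5e4
addr_hi (2b) val=0 bits=0x0 at bit 16: 0x0000e5e4
tag (14b) val=-6240 bits=0x27a0 at bit 18: 0x9e80e5e4
word = 0x9e80e5e4 → little-endian bytes:
  [0]=0xe4  [1]=0xe5  [2]=0x80  [3]=0x9e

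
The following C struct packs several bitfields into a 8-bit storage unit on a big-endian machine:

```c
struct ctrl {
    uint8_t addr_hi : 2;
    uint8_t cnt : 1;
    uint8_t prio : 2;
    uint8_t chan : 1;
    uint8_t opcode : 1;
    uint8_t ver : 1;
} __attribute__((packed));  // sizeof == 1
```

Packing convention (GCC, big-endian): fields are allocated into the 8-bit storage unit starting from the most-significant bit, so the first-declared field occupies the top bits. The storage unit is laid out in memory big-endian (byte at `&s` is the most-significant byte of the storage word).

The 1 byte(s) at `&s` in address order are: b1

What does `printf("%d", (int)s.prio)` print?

2

[0]=0xb1 (big-endian) → word 0xb1
addr_hi:2 @ bit 6 → (0xb1>>6)&0x3 = 0x2
cnt:1 @ bit 5 → (0xb1>>5)&0x1 = 0x1
prio:2 @ bit 3 → (0xb1>>3)&0x3 = 0x2  ←
chan:1 @ bit 2 → (0xb1>>2)&0x1 = 0x0
opcode:1 @ bit 1 → (0xb1>>1)&0x1 = 0x0
ver:1 @ bit 0 → (0xb1>>0)&0x1 = 0x1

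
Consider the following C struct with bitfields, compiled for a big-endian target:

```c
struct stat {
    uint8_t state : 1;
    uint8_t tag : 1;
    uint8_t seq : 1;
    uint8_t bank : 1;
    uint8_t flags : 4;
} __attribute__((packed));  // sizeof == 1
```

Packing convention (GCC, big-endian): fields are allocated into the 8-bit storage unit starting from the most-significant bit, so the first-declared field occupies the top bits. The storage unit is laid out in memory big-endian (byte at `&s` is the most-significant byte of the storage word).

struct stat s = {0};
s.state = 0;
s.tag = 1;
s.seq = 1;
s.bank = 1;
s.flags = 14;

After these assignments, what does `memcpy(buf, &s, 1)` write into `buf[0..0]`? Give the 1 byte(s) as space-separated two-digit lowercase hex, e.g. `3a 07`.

7e

[7+:1] state=0 & 0x1 = 0x0; word=0x00
[6+:1] tag=1 & 0x1 = 0x1; word=0x40
[5+:1] seq=1 & 0x1 = 0x1; word=0x60
[4+:1] bank=1 & 0x1 = 0x1; word=0x70
[0+:4] flags=14 & 0xf = 0xe; word=0x7e
word = 0x7e → big-endian bytes:
  [0]=0x7e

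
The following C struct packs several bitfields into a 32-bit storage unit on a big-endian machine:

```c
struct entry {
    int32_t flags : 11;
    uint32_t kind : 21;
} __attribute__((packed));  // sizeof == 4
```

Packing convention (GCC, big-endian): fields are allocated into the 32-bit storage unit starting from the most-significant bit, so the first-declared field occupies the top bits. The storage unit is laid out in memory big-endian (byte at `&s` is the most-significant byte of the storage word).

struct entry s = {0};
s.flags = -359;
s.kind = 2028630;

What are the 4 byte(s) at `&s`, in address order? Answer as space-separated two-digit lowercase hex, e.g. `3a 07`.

flags:11 = -359 → 0x699 << 21 → word 0xd3200000
kind:21 = 2028630 → 0x1ef456 << 0 → word 0xd33ef456
word = 0xd33ef456 → big-endian bytes:
  [0]=0xd3  [1]=0x3e  [2]=0xf4  [3]=0x56

d3 3e f4 56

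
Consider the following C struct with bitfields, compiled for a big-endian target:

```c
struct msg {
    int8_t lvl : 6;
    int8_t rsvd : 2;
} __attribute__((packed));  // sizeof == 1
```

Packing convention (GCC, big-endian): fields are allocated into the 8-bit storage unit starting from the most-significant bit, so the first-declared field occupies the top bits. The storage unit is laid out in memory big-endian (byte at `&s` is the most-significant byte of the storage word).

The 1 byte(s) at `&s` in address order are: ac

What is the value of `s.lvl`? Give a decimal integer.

-21

[0]=0xac (big-endian) → word 0xac
lvl:6 @ bit 2 → (0xac>>2)&0x3f = 0x2b  ←
rsvd:2 @ bit 0 → (0xac>>0)&0x3 = 0x0
lvl signed 6b, MSB=1: 43 - 64 = -21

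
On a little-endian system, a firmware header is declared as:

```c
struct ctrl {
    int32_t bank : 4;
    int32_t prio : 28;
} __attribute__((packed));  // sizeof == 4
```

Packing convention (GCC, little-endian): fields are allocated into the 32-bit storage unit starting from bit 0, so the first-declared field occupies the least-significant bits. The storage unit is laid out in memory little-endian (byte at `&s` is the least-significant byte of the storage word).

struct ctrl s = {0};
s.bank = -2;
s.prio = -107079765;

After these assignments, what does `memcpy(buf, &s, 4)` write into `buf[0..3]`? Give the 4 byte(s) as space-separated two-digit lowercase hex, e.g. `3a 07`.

[0+:4] bank=-2 & 0xf = 0xe; word=0x0000000e
[4+:28] prio=-107079765 & 0xfffffff = 0x99e17ab; word=0x99e17abe
word = 0x99e17abe → little-endian bytes:
  [0]=0xbe  [1]=0x7a  [2]=0xe1  [3]=0x99

be 7a e1 99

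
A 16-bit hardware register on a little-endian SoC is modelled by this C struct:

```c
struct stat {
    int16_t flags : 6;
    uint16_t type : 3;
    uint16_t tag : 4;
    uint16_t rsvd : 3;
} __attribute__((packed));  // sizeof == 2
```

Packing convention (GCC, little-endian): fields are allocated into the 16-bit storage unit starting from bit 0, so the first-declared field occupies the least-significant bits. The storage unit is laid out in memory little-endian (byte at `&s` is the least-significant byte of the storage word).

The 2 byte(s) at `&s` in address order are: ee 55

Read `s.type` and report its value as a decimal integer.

7

[0]=0xee [1]=0x55 (little-endian) → word 0x55ee
flags [0+:6] = (word>>0) & 0x3f = 46
type [6+:3] = (word>>6) & 0x7 = 7  ←
tag [9+:4] = (word>>9) & 0xf = 10
rsvd [13+:3] = (word>>13) & 0x7 = 2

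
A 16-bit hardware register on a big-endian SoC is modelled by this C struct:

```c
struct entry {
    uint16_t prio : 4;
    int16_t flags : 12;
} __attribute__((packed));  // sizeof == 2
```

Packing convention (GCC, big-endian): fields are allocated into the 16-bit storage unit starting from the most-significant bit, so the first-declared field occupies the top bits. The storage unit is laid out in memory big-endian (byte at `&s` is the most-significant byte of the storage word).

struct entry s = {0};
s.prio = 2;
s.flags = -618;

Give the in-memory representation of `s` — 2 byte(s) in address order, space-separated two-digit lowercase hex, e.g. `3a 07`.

prio:4 = 2 → 0x2 << 12 → word 0x2000
flags:12 = -618 → 0xd96 << 0 → word 0x2d96
word = 0x2d96 → big-endian bytes:
  [0]=0x2d  [1]=0x96

2d 96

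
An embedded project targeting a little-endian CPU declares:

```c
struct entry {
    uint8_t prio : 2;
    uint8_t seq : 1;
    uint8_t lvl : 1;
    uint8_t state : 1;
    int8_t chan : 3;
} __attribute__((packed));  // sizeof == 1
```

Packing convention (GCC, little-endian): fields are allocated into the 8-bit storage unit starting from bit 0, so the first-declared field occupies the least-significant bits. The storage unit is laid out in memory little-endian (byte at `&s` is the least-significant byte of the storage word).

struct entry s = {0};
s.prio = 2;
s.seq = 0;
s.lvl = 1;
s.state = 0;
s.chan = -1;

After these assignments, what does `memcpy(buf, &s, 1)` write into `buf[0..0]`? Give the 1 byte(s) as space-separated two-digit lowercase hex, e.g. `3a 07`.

ea

prio:2 = 2 → 0x2 << 0 → word 0x02
seq:1 = 0 → 0x0 << 2 → word 0x02
lvl:1 = 1 → 0x1 << 3 → word 0x0a
state:1 = 0 → 0x0 << 4 → word 0x0a
chan:3 = -1 → 0x7 << 5 → word 0xea
word = 0xea → little-endian bytes:
  [0]=0xea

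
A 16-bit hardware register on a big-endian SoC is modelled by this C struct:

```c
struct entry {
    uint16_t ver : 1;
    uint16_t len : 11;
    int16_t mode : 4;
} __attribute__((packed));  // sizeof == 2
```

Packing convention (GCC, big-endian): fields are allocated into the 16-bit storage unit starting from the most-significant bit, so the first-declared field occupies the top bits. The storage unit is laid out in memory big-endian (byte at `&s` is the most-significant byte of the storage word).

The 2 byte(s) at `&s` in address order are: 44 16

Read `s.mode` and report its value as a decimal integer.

[0]=0x44 [1]=0x16 (big-endian) → word 0x4416
ver [15+:1] = (word>>15) & 0x1 = 0
len [4+:11] = (word>>4) & 0x7ff = 1089
mode [0+:4] = (word>>0) & 0xf = 6  ←
mode signed 4b, MSB=0: value = 6

6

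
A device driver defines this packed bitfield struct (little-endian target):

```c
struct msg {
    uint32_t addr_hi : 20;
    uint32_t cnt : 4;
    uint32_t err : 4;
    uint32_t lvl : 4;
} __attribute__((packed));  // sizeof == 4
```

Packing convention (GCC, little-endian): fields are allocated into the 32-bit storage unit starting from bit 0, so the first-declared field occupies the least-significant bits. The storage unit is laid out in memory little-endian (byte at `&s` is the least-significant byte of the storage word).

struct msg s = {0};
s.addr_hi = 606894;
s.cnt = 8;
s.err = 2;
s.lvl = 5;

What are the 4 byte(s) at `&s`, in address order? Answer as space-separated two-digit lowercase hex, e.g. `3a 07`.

addr_hi (20b) val=606894 bits=0x942ae at bit 0: 0x000942ae
cnt (4b) val=8 bits=0x8 at bit 20: 0x008942ae
err (4b) val=2 bits=0x2 at bit 24: 0x028942ae
lvl (4b) val=5 bits=0x5 at bit 28: 0x528942ae
word = 0x528942ae → little-endian bytes:
  [0]=0xae  [1]=0x42  [2]=0x89  [3]=0x52

ae 42 89 52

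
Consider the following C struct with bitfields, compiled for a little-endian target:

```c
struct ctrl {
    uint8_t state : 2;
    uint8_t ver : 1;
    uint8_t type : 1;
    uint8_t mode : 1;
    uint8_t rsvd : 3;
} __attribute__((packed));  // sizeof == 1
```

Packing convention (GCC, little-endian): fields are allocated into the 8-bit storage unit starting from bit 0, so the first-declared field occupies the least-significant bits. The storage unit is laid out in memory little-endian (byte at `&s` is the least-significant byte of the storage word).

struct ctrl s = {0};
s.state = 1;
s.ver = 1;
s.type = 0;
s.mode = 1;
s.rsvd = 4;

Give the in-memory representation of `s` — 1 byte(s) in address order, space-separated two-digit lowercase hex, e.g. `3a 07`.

state:2 = 1 → 0x1 << 0 → word 0x01
ver:1 = 1 → 0x1 << 2 → word 0x05
type:1 = 0 → 0x0 << 3 → word 0x05
mode:1 = 1 → 0x1 << 4 → word 0x15
rsvd:3 = 4 → 0x4 << 5 → word 0x95
word = 0x95 → little-endian bytes:
  [0]=0x95

95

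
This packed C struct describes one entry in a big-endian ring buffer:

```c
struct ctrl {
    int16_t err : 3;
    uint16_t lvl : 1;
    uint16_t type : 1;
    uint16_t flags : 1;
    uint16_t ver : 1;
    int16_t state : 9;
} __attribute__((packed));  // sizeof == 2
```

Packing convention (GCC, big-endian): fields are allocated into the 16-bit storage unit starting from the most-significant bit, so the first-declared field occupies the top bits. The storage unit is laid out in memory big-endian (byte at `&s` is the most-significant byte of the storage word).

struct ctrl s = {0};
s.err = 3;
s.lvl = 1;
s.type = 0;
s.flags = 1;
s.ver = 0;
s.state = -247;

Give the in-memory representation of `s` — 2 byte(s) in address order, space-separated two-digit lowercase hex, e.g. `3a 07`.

err:3 = 3 → 0x3 << 13 → word 0x6000
lvl:1 = 1 → 0x1 << 12 → word 0x7000
type:1 = 0 → 0x0 << 11 → word 0x7000
flags:1 = 1 → 0x1 << 10 → word 0x7400
ver:1 = 0 → 0x0 << 9 → word 0x7400
state:9 = -247 → 0x109 << 0 → word 0x7509
word = 0x7509 → big-endian bytes:
  [0]=0x75  [1]=0x09

75 09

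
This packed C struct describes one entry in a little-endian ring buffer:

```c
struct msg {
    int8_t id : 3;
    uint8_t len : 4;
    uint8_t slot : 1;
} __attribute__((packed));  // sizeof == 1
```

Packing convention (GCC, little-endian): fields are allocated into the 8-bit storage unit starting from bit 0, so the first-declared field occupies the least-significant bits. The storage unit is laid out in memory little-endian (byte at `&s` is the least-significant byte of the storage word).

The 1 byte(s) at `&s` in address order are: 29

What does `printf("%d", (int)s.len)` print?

5

[0]=0x29 (little-endian) → word 0x29
id:3 @ bit 0 → (0x29>>0)&0x7 = 0x1
len:4 @ bit 3 → (0x29>>3)&0xf = 0x5  ←
slot:1 @ bit 7 → (0x29>>7)&0x1 = 0x0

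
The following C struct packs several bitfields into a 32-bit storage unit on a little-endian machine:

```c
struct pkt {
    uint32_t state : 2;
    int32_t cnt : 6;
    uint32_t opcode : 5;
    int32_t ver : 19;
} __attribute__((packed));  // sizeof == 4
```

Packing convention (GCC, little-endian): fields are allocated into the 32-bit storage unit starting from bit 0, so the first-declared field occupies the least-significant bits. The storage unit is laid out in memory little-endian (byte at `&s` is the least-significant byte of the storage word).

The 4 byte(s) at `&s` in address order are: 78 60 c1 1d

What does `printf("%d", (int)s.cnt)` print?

[0]=0x78 [1]=0x60 [2]=0xc1 [3]=0x1d (little-endian) → word 0x1dc16078
state [0+:2] = (word>>0) & 0x3 = 0
cnt [2+:6] = (word>>2) & 0x3f = 30  ←
opcode [8+:5] = (word>>8) & 0x1f = 0
ver [13+:19] = (word>>13) & 0x7ffff = 60939
cnt signed 6b, MSB=0: value = 30

30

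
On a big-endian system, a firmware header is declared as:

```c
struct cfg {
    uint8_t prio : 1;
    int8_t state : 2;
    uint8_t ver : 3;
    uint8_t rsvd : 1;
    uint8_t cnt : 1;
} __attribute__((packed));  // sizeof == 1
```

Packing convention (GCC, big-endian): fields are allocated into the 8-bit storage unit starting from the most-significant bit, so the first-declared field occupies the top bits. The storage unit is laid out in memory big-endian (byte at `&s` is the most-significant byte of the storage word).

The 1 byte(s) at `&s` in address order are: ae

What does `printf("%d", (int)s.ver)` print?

3

[0]=0xae (big-endian) → word 0xae
prio:1 @ bit 7 → (0xae>>7)&0x1 = 0x1
state:2 @ bit 5 → (0xae>>5)&0x3 = 0x1
ver:3 @ bit 2 → (0xae>>2)&0x7 = 0x3  ←
rsvd:1 @ bit 1 → (0xae>>1)&0x1 = 0x1
cnt:1 @ bit 0 → (0xae>>0)&0x1 = 0x0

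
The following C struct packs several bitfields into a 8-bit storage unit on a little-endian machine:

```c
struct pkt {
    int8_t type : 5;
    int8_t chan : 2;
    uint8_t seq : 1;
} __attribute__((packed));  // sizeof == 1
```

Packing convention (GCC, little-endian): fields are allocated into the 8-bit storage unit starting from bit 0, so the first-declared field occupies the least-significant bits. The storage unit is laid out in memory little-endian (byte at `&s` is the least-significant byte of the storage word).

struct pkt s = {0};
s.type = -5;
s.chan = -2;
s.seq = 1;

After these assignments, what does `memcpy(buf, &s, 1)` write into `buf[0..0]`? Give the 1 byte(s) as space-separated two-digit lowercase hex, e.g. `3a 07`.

type (5b) val=-5 bits=0x1b at bit 0: 0x1b
chan (2b) val=-2 bits=0x2 at bit 5: 0x5b
seq (1b) val=1 bits=0x1 at bit 7: 0xdb
word = 0xdb → little-endian bytes:
  [0]=0xdb

db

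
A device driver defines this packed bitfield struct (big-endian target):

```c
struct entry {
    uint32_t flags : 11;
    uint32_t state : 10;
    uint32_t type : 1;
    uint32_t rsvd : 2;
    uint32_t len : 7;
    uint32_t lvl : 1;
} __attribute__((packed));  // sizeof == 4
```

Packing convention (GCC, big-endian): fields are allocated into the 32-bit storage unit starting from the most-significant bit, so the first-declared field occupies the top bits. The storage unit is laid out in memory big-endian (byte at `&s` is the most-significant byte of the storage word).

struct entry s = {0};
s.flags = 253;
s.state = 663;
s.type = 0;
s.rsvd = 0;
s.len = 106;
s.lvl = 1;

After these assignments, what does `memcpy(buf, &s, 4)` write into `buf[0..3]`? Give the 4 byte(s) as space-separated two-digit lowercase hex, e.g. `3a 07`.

flags (11b) val=253 bits=0xfd at bit 21: 0x1fa00000
state (10b) val=663 bits=0x297 at bit 11: 0x1fb4b800
type (1b) val=0 bits=0x0 at bit 10: 0x1fb4b800
rsvd (2b) val=0 bits=0x0 at bit 8: 0x1fb4b800
len (7b) val=106 bits=0x6a at bit 1: 0x1fb4b8d4
lvl (1b) val=1 bits=0x1 at bit 0: 0x1fb4b8d5
word = 0x1fb4b8d5 → big-endian bytes:
  [0]=0x1f  [1]=0xb4  [2]=0xb8  [3]=0xd5

1f b4 b8 d5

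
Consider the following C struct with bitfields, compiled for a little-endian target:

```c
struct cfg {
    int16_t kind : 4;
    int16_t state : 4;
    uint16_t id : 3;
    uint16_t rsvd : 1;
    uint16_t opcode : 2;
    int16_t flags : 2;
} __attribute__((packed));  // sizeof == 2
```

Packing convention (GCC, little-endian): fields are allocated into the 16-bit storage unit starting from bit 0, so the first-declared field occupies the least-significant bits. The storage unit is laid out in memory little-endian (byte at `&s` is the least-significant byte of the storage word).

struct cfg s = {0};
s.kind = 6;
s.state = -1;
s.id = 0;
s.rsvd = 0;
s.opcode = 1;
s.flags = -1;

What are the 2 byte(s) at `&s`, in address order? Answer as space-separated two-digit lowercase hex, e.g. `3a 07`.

f6 d0

kind:4 = 6 → 0x6 << 0 → word 0x0006
state:4 = -1 → 0xf << 4 → word 0x00f6
id:3 = 0 → 0x0 << 8 → word 0x00f6
rsvd:1 = 0 → 0x0 << 11 → word 0x00f6
opcode:2 = 1 → 0x1 << 12 → word 0x10f6
flags:2 = -1 → 0x3 << 14 → word 0xd0f6
word = 0xd0f6 → little-endian bytes:
  [0]=0xf6  [1]=0xd0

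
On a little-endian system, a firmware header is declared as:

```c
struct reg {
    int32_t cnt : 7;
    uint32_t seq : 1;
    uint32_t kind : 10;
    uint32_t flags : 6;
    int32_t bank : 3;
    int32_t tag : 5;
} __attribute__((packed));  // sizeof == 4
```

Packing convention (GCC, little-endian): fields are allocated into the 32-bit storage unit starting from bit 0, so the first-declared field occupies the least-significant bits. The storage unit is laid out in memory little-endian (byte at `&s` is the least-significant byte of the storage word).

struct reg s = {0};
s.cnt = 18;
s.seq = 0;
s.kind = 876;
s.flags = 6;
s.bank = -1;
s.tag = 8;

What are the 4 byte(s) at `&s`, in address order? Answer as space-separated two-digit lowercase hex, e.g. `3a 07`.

cnt (7b) val=18 bits=0x12 at bit 0: 0x00000012
seq (1b) val=0 bits=0x0 at bit 7: 0x00000012
kind (10b) val=876 bits=0x36c at bit 8: 0x00036c12
flags (6b) val=6 bits=0x6 at bit 18: 0x001b6c12
bank (3b) val=-1 bits=0x7 at bit 24: 0x071b6c12
tag (5b) val=8 bits=0x8 at bit 27: 0x471b6c12
word = 0x471b6c12 → little-endian bytes:
  [0]=0x12  [1]=0x6c  [2]=0x1b  [3]=0x47

12 6c 1b 47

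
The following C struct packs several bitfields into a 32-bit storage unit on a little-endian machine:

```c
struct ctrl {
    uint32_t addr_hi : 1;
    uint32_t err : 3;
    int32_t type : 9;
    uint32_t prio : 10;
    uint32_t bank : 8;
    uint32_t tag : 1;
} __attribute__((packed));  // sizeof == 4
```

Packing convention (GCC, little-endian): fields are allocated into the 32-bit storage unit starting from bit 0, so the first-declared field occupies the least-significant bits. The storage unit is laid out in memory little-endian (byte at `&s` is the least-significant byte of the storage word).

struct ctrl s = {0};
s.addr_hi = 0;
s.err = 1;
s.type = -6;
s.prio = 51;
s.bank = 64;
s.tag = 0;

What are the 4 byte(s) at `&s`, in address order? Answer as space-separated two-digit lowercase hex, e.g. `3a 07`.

a2 7f 06 20

addr_hi (1b) val=0 bits=0x0 at bit 0: 0x00000000
err (3b) val=1 bits=0x1 at bit 1: 0x00000002
type (9b) val=-6 bits=0x1fa at bit 4: 0x00001fa2
prio (10b) val=51 bits=0x33 at bit 13: 0x00067fa2
bank (8b) val=64 bits=0x40 at bit 23: 0x20067fa2
tag (1b) val=0 bits=0x0 at bit 31: 0x20067fa2
word = 0x20067fa2 → little-endian bytes:
  [0]=0xa2  [1]=0x7f  [2]=0x06  [3]=0x20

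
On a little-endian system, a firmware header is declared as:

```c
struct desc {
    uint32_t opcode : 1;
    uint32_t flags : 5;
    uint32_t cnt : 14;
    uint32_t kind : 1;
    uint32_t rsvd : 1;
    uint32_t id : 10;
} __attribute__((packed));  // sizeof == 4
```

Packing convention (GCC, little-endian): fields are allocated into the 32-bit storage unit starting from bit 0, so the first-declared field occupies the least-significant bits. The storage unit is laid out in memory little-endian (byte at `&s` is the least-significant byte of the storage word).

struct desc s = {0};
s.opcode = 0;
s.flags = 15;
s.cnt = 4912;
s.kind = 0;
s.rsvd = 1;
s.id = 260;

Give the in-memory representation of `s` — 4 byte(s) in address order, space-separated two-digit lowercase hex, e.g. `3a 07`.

opcode:1 = 0 → 0x0 << 0 → word 0x00000000
flags:5 = 15 → 0xf << 1 → word 0x0000001e
cnt:14 = 4912 → 0x1330 << 6 → word 0x0004cc1e
kind:1 = 0 → 0x0 << 20 → word 0x0004cc1e
rsvd:1 = 1 → 0x1 << 21 → word 0x0024cc1e
id:10 = 260 → 0x104 << 22 → word 0x4124cc1e
word = 0x4124cc1e → little-endian bytes:
  [0]=0x1e  [1]=0xcc  [2]=0x24  [3]=0x41

1e cc 24 41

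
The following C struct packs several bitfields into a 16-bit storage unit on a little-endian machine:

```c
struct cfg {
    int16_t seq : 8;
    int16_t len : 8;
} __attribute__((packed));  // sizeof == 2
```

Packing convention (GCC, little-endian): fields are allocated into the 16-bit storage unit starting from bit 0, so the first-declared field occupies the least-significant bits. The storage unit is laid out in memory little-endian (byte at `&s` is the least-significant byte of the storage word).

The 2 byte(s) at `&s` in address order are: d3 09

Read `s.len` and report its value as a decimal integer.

9

[0]=0xd3 [1]=0x09 (little-endian) → word 0x09d3
seq:8 @ bit 0 → (0x09d3>>0)&0xff = 0xd3
len:8 @ bit 8 → (0x09d3>>8)&0xff = 0x9  ←
len signed 8b, MSB=0: value = 9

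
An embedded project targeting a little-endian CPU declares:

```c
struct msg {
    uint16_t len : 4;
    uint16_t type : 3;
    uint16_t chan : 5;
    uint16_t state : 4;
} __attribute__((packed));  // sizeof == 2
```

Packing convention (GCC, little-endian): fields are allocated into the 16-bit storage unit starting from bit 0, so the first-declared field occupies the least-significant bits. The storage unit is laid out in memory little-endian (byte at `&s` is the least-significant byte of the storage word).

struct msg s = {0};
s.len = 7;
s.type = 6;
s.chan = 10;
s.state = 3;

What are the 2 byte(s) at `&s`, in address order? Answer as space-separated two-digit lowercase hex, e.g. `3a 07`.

[0+:4] len=7 & 0xf = 0x7; word=0x0007
[4+:3] type=6 & 0x7 = 0x6; word=0x0067
[7+:5] chan=10 & 0x1f = 0xa; word=0x0567
[12+:4] state=3 & 0xf = 0x3; word=0x3567
word = 0x3567 → little-endian bytes:
  [0]=0x67  [1]=0x35

67 35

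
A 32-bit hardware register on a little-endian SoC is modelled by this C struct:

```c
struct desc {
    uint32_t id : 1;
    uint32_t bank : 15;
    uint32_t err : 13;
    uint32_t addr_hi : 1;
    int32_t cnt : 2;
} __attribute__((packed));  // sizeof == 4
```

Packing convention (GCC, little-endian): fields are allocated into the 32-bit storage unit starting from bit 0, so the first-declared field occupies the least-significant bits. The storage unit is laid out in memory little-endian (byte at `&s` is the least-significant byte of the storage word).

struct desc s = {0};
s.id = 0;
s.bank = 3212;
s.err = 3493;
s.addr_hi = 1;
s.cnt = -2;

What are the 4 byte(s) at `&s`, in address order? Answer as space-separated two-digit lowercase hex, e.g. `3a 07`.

18 19 a5 ad

id:1 = 0 → 0x0 << 0 → word 0x00000000
bank:15 = 3212 → 0xc8c << 1 → word 0x00001918
err:13 = 3493 → 0xda5 << 16 → word 0x0da51918
addr_hi:1 = 1 → 0x1 << 29 → word 0x2da51918
cnt:2 = -2 → 0x2 << 30 → word 0xada51918
word = 0xada51918 → little-endian bytes:
  [0]=0x18  [1]=0x19  [2]=0xa5  [3]=0xad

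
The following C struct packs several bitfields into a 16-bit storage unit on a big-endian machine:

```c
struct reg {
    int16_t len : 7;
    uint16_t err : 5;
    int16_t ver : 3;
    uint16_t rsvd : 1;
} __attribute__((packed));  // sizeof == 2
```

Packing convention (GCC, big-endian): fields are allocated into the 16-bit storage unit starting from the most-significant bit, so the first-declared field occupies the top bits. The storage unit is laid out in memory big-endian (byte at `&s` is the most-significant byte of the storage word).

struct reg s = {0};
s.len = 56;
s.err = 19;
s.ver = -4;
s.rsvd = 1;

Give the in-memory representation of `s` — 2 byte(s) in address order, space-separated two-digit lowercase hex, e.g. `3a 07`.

[9+:7] len=56 & 0x7f = 0x38; word=0x7000
[4+:5] err=19 & 0x1f = 0x13; word=0x7130
[1+:3] ver=-4 & 0x7 = 0x4; word=0x7138
[0+:1] rsvd=1 & 0x1 = 0x1; word=0x7139
word = 0x7139 → big-endian bytes:
  [0]=0x71  [1]=0x39

71 39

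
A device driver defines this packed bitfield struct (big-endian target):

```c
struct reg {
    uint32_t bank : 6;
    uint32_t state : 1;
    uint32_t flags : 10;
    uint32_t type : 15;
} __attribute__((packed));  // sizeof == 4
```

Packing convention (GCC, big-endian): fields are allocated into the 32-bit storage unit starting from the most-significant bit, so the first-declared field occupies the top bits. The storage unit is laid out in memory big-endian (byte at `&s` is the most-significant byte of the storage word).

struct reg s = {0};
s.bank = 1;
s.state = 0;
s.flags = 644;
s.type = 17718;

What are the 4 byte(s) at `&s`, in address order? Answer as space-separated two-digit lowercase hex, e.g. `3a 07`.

05 42 45 36

bank:6 = 1 → 0x1 << 26 → word 0x04000000
state:1 = 0 → 0x0 << 25 → word 0x04000000
flags:10 = 644 → 0x284 << 15 → word 0x05420000
type:15 = 17718 → 0x4536 << 0 → word 0x05424536
word = 0x05424536 → big-endian bytes:
  [0]=0x05  [1]=0x42  [2]=0x45  [3]=0x36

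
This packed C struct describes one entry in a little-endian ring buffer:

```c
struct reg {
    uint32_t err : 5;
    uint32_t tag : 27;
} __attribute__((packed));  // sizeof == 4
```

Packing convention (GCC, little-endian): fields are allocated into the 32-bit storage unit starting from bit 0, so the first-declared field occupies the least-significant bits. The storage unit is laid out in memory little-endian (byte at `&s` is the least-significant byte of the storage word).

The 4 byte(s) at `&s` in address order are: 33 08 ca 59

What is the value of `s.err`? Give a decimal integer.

19

[0]=0x33 [1]=0x08 [2]=0xca [3]=0x59 (little-endian) → word 0x59ca0833
err:5 @ bit 0 → (0x59ca0833>>0)&0x1f = 0x13  ←
tag:27 @ bit 5 → (0x59ca0833>>5)&0x7ffffff = 0x2ce5041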